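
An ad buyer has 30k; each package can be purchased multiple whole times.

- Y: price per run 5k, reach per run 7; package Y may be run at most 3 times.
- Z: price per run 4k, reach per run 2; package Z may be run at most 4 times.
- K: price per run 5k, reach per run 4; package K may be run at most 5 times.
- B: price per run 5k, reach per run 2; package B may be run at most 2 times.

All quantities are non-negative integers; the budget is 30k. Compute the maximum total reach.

Y has the best ratio (7/5); taking only Y gives at most 3×7 = 21 (stopped by the supply cap of 3).
Mixing does better — 3×Y and 3×K: price 30 ≤ 30, reach 3·7 + 3·4 = 33.

33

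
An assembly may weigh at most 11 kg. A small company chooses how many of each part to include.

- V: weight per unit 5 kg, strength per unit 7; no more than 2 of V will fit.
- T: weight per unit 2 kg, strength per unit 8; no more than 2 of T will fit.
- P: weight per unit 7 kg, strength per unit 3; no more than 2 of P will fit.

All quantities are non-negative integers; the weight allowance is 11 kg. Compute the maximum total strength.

23

T has the best ratio (8/2); taking only T gives at most 2×8 = 16 (stopped by the supply cap of 2).
Mixing does better — 1×V and 2×T: weight 9 ≤ 11, strength 1·7 + 2·8 = 23.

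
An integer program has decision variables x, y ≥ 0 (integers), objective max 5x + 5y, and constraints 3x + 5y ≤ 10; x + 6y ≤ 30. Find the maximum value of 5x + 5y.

(x,y)=(3,0): 3·3+5·0=9≤10, 1·3+6·0=3≤30, objective 15.
(x,y)=(2,0): 3·2+5·0=6≤10, 1·2+6·0=2≤30, objective 10.
Maximum is 15 at (x,y)=(3,0).

15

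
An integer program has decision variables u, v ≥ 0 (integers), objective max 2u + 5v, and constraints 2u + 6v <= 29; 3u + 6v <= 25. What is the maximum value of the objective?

20

Relaxing integrality, the LP optimum is 20.83 at (u,v) = (0, 4.17), which is not an integer point.
(u,v)=(0,4): 2·0+6·4=24≤29, 3·0+6·4=24≤25, objective 20.
(u,v)=(1,3): 2·1+6·3=20≤29, 3·1+6·3=21≤25, objective 17.
No feasible integer point exceeds 20.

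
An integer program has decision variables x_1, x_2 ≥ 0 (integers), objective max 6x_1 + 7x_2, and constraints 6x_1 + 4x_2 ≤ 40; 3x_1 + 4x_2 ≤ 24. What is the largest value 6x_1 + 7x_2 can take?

45

The continuous relaxation peaks at (5.33, 2) with value 46.00; rounding to a feasible lattice point costs some objective.
(x_1,x_2)=(4,3): 6·4+4·3=36≤40, 3·4+4·3=24≤24, objective 45.
(x_1,x_2)=(5,2): 6·5+4·2=38≤40, 3·5+4·2=23≤24, objective 44.
(x_1,x_2)=(6,1): 6·6+4·1=40≤40, 3·6+4·1=22≤24, objective 43.
(x_1,x_2)=(3,3): 6·3+4·3=30≤40, 3·3+4·3=21≤24, objective 39.
No feasible integer point exceeds 45.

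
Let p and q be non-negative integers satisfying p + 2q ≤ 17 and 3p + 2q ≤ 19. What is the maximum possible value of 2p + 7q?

58

(p,q)=(1,8): 1·1+2·8=17≤17, 3·1+2·8=19≤19, objective 58.
(p,q)=(0,8): 1·0+2·8=16≤17, 3·0+2·8=16≤19, objective 56.
The best lattice point is (1,8), giving 58.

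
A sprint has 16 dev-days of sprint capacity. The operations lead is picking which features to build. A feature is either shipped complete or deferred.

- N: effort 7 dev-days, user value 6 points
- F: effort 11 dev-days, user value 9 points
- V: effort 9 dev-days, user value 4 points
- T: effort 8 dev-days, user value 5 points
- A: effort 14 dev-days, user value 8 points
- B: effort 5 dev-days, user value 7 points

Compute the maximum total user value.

Take F and B: effort 11 + 5 = 16 ≤ 16, user value 9 + 7 = 16.
No other feasible combination does better.

16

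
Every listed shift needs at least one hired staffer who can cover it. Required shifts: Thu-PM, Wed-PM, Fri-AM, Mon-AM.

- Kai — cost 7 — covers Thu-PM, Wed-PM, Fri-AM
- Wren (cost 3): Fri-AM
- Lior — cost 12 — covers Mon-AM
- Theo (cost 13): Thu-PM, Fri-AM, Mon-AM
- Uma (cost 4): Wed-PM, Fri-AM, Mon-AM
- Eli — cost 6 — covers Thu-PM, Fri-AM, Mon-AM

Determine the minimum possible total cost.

10

Choose Uma and Eli: together they cover Thu-PM, Wed-PM, Fri-AM, Mon-AM — every shift.
Total cost: 4 + 6 = 10.
No cover costs less than 10.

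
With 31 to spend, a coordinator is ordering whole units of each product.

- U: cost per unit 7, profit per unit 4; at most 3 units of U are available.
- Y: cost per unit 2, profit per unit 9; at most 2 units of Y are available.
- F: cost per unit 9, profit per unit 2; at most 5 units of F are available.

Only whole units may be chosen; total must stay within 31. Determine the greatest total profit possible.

Take 3×U and 2×Y: cost 25 ≤ 31, profit 3·4 + 2·9 = 30.
Y has the best ratio (9/2) and is taken to its limit of 2; remaining capacity is filled optimally with the others.

30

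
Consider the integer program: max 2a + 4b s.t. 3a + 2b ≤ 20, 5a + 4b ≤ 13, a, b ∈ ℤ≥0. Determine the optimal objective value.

12

(a,b)=(0,3): 3·0+2·3=6≤20, 5·0+4·3=12≤13, objective 12.
(a,b)=(1,2): 3·1+2·2=7≤20, 5·1+4·2=13≤13, objective 10.
(a,b)=(0,2): 3·0+2·2=4≤20, 5·0+4·2=8≤13, objective 8.
Maximum is 12 at (a,b)=(0,3).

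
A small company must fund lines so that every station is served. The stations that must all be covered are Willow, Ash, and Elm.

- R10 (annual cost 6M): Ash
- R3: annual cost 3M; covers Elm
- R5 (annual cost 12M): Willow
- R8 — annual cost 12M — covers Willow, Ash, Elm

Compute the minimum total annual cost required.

This is an integer covering problem.
The greedy cost-per-new-station heuristic would pick R3, R10, and R5 for 21, but a cheaper cover exists.
R8 alone covers Willow, Ash, Elm — every station.
Total annual cost: 12.
No cover costs less than 12.

12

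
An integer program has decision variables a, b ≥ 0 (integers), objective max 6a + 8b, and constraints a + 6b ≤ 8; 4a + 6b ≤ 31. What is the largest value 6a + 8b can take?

(a,b)=(7,0) is feasible, giving 42.
(a,b)=(6,0) is feasible, giving 36.
No feasible integer point exceeds 42.

42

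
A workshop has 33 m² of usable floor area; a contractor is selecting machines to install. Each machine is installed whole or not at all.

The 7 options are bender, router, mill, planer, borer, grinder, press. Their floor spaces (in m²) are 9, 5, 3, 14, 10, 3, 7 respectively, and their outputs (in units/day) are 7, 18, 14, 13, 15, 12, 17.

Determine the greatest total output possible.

Allowing fractional choices, the relaxed optimum would be about 80.6, but machines are indivisible.
router + mill + borer + grinder + press: floor space 5 + 3 + 10 + 3 + 7 = 28 ≤ 33, output 18 + 14 + 15 + 12 + 17 = 76.
router + mill + planer + grinder + press: floor space 5 + 3 + 14 + 3 + 7 = 32 ≤ 33, output 18 + 14 + 13 + 12 + 17 = 74.
Best is router, mill, borer, grinder, and press with total output 76.

76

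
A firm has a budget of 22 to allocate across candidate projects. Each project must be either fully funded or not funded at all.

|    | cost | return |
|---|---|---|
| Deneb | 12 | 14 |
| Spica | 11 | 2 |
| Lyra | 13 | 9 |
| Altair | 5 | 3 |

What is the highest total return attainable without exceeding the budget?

17

Allowing fractional choices, the relaxed optimum would be about 20.9, but projects are indivisible.
Deneb + Altair: cost 12 + 5 = 17 ≤ 22, return 14 + 3 = 17.
Deneb: cost 12 ≤ 22, return 14.
Lyra + Altair: cost 13 + 5 = 18 ≤ 22, return 9 + 3 = 12.
Best is Deneb and Altair with total return 17.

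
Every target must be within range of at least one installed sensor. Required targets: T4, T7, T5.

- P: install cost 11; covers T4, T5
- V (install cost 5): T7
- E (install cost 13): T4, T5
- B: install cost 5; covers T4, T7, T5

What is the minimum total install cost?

B alone covers T4, T7, T5 — every target.
Total install cost: 5.

5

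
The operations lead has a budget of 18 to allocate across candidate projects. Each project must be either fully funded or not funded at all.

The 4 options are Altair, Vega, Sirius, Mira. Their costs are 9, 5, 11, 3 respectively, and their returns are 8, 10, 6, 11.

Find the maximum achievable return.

29

Treat it as a binary knapsack problem.
Take Altair, Vega, and Mira: cost 9 + 5 + 3 = 17 ≤ 18, return 8 + 10 + 11 = 29.
No other feasible combination does better.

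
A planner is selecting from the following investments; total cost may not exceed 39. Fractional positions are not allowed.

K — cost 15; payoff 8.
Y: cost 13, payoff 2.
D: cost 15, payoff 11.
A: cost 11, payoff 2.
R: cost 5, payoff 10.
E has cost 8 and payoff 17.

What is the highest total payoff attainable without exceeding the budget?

Take D, A, R, and E: cost 15 + 11 + 5 + 8 = 39 ≤ 39, payoff 11 + 2 + 10 + 17 = 40.
No other feasible combination does better.

40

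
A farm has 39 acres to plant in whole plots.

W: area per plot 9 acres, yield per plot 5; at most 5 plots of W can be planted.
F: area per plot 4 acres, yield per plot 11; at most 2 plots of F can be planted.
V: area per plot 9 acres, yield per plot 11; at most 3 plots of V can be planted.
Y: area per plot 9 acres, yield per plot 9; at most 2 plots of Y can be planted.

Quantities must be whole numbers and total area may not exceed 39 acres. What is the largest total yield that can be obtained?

2×F and 3×V: area 35 ≤ 39, yield 2·11 + 3·11 = 55.
2×F, 2×V, and 1×Y: area 35 ≤ 39, yield 2·11 + 2·11 + 1·9 = 53.
Best is 55.

55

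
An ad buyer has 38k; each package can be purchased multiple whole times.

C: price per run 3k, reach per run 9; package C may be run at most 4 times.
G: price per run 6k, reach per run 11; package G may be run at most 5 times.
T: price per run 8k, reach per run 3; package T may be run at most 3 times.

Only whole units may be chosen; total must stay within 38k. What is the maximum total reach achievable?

80

Take 4×C and 4×G: price 36 ≤ 38, reach 4·9 + 4·11 = 80.
C has the best ratio (9/3) and is taken to its limit of 4; remaining capacity is filled optimally with the others.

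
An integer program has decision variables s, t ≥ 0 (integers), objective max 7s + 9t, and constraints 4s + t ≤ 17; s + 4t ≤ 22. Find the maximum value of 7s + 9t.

The continuous relaxation peaks at (3.07, 4.73) with value 64.07; rounding to a feasible lattice point costs some objective.
(s,t)=(2,5): 4·2+1·5=13≤17, 1·2+4·5=22≤22, objective 59.
(s,t)=(3,4): 4·3+1·4=16≤17, 1·3+4·4=19≤22, objective 57.
Maximum is 59 at (s,t)=(2,5).

59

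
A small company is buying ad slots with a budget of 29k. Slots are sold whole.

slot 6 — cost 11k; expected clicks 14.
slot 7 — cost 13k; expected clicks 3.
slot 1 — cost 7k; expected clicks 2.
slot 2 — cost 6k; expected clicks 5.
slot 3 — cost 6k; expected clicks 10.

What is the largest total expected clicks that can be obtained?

29

This is a 0-1 knapsack instance.
Allowing fractional choices, the relaxed optimum would be about 30.7, but ad slots are indivisible.
slot 6 + slot 1 + slot 3: cost 11 + 7 + 6 = 24 ≤ 29, expected clicks 14 + 2 + 10 = 26.
slot 6 + slot 2 + slot 3: cost 11 + 6 + 6 = 23 ≤ 29, expected clicks 14 + 5 + 10 = 29.
Best is slot 6, slot 2, and slot 3 with total expected clicks 29.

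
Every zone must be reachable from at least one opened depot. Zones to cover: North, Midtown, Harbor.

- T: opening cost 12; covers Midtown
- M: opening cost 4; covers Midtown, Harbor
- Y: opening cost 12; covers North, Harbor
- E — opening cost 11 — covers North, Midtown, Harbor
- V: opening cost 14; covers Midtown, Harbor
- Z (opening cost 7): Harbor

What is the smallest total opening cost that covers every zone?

11

This is an integer covering problem.
The greedy cost-per-new-zone heuristic would pick M and E for 15, but a cheaper cover exists.
E alone covers North, Midtown, Harbor — every zone.
Total opening cost: 11.
No cover costs less than 11.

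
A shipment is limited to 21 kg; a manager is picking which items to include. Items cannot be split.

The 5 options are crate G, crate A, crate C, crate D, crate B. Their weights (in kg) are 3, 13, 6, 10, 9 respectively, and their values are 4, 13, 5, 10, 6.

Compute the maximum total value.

Allowing fractional choices, the relaxed optimum would be about 22.0, but items are indivisible.
crate A + crate C: weight 13 + 6 = 19 ≤ 21, value 13 + 5 = 18.
crate G + crate A: weight 3 + 13 = 16 ≤ 21, value 4 + 13 = 17.
crate G + crate C + crate D: weight 3 + 6 + 10 = 19 ≤ 21, value 4 + 5 + 10 = 19.
Best is crate G, crate C, and crate D with total value 19.

19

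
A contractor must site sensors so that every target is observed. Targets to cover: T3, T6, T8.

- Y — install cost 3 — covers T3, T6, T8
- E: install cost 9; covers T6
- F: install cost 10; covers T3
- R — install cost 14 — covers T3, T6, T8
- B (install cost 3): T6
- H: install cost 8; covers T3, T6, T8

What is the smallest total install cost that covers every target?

3

This is a weighted set-cover instance.
Y alone covers T3, T6, T8 — every target.
Total install cost: 3.
No cover costs less than 3.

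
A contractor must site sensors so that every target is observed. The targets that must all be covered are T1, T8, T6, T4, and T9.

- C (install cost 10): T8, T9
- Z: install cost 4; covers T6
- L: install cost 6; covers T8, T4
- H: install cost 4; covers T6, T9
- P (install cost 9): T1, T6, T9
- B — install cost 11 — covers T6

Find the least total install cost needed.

15

This is a weighted set-cover instance.
The greedy cost-per-new-target heuristic would pick H, L, and P for 19, but a cheaper cover exists.
Choose L and P: together they cover T1, T8, T6, T4, T9 — every target.
Total install cost: 6 + 9 = 15.
No cover costs less than 15.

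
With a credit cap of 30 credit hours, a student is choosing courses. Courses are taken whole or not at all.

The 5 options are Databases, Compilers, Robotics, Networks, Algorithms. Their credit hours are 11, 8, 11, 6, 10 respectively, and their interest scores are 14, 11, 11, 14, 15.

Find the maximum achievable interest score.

43

Allowing fractional choices, the relaxed optimum would be about 47.6, but courses are indivisible.
Databases + Networks + Algorithms: credit hours 11 + 6 + 10 = 27 ≤ 30, interest score 14 + 14 + 15 = 43.
Compilers + Networks + Algorithms: credit hours 8 + 6 + 10 = 24 ≤ 30, interest score 11 + 14 + 15 = 40.
Best is Databases, Networks, and Algorithms with total interest score 43.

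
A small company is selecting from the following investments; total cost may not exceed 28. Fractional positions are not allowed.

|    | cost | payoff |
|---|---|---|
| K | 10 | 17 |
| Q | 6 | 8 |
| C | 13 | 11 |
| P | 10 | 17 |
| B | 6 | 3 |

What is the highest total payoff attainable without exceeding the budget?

42

This is a 0-1 knapsack instance.
Allowing fractional choices, the relaxed optimum would be about 43.7, but investments are indivisible.
K + P + B: cost 10 + 10 + 6 = 26 ≤ 28, payoff 17 + 17 + 3 = 37.
K + P: cost 10 + 10 = 20 ≤ 28, payoff 17 + 17 = 34.
K + Q + P: cost 10 + 6 + 10 = 26 ≤ 28, payoff 17 + 8 + 17 = 42.
Best is K, Q, and P with total payoff 42.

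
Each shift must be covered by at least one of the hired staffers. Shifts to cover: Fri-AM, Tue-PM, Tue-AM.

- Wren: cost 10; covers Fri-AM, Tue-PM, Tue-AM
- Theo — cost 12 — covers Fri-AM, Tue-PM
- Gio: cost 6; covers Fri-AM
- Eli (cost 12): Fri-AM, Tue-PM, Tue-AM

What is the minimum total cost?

10

This is an integer covering problem.
Wren alone covers Fri-AM, Tue-PM, Tue-AM — every shift.
Total cost: 10.
No cover costs less than 10.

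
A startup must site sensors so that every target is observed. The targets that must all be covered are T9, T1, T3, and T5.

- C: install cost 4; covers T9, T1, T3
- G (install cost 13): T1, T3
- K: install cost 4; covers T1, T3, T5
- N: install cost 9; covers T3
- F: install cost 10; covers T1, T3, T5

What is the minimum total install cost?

This is an integer covering problem.
Choose C and K: together they cover T9, T1, T3, T5 — every target.
Total install cost: 4 + 4 = 8.
No cover costs less than 8.

8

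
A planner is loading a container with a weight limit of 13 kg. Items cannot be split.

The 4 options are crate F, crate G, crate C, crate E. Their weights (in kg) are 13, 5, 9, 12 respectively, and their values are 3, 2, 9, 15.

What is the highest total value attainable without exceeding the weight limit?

Allowing fractional choices, the relaxed optimum would be about 16.0, but items are indivisible.
crate E: weight 12 ≤ 13, value 15.
crate C: weight 9 ≤ 13, value 9.
crate F: weight 13 ≤ 13, value 3.
Best is crate E with total value 15.

15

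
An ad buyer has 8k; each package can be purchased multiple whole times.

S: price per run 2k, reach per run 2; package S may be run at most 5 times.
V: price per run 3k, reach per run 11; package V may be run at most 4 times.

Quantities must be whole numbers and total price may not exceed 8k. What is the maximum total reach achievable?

24

This is a bounded integer knapsack.
Take 1×S and 2×V: price 8 ≤ 8, reach 1·2 + 2·11 = 24.
No other integer combination yields more.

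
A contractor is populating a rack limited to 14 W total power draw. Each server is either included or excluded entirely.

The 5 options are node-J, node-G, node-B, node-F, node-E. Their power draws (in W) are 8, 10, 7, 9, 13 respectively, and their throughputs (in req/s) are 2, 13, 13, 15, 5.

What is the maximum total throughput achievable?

node-F: power draw 9 ≤ 14, throughput 15.
node-G: power draw 10 ≤ 14, throughput 13.
node-B: power draw 7 ≤ 14, throughput 13.
Best is node-F with total throughput 15.

15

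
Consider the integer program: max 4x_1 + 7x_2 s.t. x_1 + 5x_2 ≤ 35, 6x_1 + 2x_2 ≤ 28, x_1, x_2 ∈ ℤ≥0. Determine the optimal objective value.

50

Relaxing integrality, the LP optimum is 55.50 at (x_1,x_2) = (2.5, 6.5), which is not an integer point.
(x_1,x_2)=(2,6): 1·2+5·6=32≤35, 6·2+2·6=24≤28, objective 50.
(x_1,x_2)=(3,5): 1·3+5·5=28≤35, 6·3+2·5=28≤28, objective 47.
(x_1,x_2)=(1,6): 1·1+5·6=31≤35, 6·1+2·6=18≤28, objective 46.
(x_1,x_2)=(2,5): 1·2+5·5=27≤35, 6·2+2·5=22≤28, objective 43.
The best lattice point is (2,6), giving 50.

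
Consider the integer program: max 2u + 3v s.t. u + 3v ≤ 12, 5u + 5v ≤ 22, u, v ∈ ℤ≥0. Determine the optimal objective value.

12

The continuous relaxation peaks at (0.6, 3.8) with value 12.60; rounding to a feasible lattice point costs some objective.
(u,v)=(0,4): 1·0+3·4=12≤12, 5·0+5·4=20≤22, objective 12.
(u,v)=(1,3): 1·1+3·3=10≤12, 5·1+5·3=20≤22, objective 11.
(u,v)=(0,3): 1·0+3·3=9≤12, 5·0+5·3=15≤22, objective 9.
(u,v)=(1,2): 1·1+3·2=7≤12, 5·1+5·2=15≤22, objective 8.
No feasible integer point exceeds 12.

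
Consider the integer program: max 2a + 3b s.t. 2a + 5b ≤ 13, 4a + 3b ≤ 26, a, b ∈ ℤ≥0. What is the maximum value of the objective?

(a,b)=(6,0) is feasible, giving 12.
(a,b)=(5,0) is feasible, giving 10.
Maximum is 12 at (a,b)=(6,0).

12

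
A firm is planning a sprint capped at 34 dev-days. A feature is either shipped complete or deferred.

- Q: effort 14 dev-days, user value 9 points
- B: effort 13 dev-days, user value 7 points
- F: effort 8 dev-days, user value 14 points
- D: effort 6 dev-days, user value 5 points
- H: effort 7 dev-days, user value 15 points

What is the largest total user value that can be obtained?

This is an integer program with binary decision variables.
Allowing fractional choices, the relaxed optimum would be about 42.4, but features are indivisible.
B + F + D + H: effort 13 + 8 + 6 + 7 = 34 ≤ 34, user value 7 + 14 + 5 + 15 = 41.
Q + F + H: effort 14 + 8 + 7 = 29 ≤ 34, user value 9 + 14 + 15 = 38.
Best is B, F, D, and H with total user value 41.

41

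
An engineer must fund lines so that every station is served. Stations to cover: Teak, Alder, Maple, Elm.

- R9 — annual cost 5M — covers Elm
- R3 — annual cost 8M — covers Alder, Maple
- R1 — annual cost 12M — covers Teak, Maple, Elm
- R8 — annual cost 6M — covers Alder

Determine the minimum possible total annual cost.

18

This is a weighted set-cover instance.
The greedy cost-per-new-station heuristic would pick R3, R9, and R1 for 25, but a cheaper cover exists.
Choose R1 and R8: together they cover Teak, Alder, Maple, Elm — every station.
Total annual cost: 12 + 6 = 18.
No cover costs less than 18.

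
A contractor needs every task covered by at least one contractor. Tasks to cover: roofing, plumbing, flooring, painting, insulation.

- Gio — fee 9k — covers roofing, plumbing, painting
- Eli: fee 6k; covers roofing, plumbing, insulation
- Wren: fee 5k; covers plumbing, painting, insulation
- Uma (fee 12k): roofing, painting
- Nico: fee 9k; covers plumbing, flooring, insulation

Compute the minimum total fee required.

18

The greedy cost-per-new-task heuristic would pick Wren, Eli, and Nico for 20, but a cheaper cover exists.
Choose Gio and Nico: together they cover roofing, plumbing, flooring, painting, insulation — every task.
Total fee: 9 + 9 = 18.
No cover costs less than 18.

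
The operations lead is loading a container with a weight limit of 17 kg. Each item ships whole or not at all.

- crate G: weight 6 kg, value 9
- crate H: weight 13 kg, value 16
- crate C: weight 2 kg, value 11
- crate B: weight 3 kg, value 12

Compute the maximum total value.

Allowing fractional choices, the relaxed optimum would be about 39.4, but items are indivisible.
crate G + crate C + crate B: weight 6 + 2 + 3 = 11 ≤ 17, value 9 + 11 + 12 = 32.
crate H + crate B: weight 13 + 3 = 16 ≤ 17, value 16 + 12 = 28.
Best is crate G, crate C, and crate B with total value 32.

32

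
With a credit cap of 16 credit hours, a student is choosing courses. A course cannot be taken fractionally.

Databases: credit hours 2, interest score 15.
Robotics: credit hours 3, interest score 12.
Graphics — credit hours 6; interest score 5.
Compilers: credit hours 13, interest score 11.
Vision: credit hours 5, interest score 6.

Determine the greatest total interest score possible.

Allowing fractional choices, the relaxed optimum would be about 38.1, but courses are indivisible.
Databases + Robotics + Vision: credit hours 2 + 3 + 5 = 10 ≤ 16, interest score 15 + 12 + 6 = 33.
Databases + Robotics + Graphics + Vision: credit hours 2 + 3 + 6 + 5 = 16 ≤ 16, interest score 15 + 12 + 5 + 6 = 38.
Best is Databases, Robotics, Graphics, and Vision with total interest score 38.

38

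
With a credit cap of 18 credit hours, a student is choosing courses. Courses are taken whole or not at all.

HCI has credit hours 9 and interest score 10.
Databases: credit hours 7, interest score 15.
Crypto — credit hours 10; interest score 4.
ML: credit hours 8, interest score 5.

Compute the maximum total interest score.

25

Allowing fractional choices, the relaxed optimum would be about 26.2, but courses are indivisible.
Databases + ML: credit hours 7 + 8 = 15 ≤ 18, interest score 15 + 5 = 20.
HCI + Databases: credit hours 9 + 7 = 16 ≤ 18, interest score 10 + 15 = 25.
Databases + Crypto: credit hours 7 + 10 = 17 ≤ 18, interest score 15 + 4 = 19.
Best is HCI and Databases with total interest score 25.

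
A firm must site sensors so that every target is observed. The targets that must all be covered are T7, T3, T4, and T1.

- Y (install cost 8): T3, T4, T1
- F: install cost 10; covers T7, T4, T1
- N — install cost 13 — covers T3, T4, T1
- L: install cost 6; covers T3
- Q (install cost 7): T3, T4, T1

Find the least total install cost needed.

The greedy cost-per-new-target heuristic would pick Q and F for 17, but a cheaper cover exists.
Choose F and L: together they cover T7, T3, T4, T1 — every target.
Total install cost: 10 + 6 = 16.
No cover costs less than 16.

16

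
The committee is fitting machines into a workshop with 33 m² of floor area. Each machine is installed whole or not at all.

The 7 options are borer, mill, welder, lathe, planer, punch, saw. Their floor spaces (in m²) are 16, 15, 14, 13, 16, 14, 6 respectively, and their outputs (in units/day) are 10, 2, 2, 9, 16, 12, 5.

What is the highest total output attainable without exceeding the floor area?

lathe + punch + saw: floor space 13 + 14 + 6 = 33 ≤ 33, output 9 + 12 + 5 = 26.
planer + punch: floor space 16 + 14 = 30 ≤ 33, output 16 + 12 = 28.
borer + planer: floor space 16 + 16 = 32 ≤ 33, output 10 + 16 = 26.
Best is planer and punch with total output 28.

28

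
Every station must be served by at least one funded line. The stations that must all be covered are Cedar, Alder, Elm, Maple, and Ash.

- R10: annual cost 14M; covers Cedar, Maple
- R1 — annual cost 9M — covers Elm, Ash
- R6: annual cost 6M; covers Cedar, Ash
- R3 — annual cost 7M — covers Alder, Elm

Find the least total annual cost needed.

27

Choose R10, R6, and R3: together they cover Cedar, Alder, Elm, Maple, Ash — every station.
Total annual cost: 14 + 6 + 7 = 27.
No cover costs less than 27.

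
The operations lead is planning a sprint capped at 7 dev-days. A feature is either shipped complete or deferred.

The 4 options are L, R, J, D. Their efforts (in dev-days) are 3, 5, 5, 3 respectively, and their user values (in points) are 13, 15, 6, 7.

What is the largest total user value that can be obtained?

20

This is a 0-1 knapsack instance.
Take L and D: effort 3 + 3 = 6 ≤ 7, user value 13 + 7 = 20.
No other feasible combination does better.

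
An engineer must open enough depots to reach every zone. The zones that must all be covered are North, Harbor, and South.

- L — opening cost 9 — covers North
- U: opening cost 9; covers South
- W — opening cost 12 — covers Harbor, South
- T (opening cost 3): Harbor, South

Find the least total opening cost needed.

12

Choose L and T: together they cover North, Harbor, South — every zone.
Total opening cost: 9 + 3 = 12.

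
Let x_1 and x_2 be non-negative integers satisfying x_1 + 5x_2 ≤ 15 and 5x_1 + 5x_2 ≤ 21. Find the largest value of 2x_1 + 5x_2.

Relaxing integrality, the LP optimum is 16.50 at (x_1,x_2) = (1.5, 2.7), which is not an integer point.
(x_1,x_2)=(0,3): 1·0+5·3=15≤15, 5·0+5·3=15≤21, objective 15.
(x_1,x_2)=(2,2): 1·2+5·2=12≤15, 5·2+5·2=20≤21, objective 14.
(x_1,x_2)=(1,2): 1·1+5·2=11≤15, 5·1+5·2=15≤21, objective 12.
The best lattice point is (0,3), giving 15.

15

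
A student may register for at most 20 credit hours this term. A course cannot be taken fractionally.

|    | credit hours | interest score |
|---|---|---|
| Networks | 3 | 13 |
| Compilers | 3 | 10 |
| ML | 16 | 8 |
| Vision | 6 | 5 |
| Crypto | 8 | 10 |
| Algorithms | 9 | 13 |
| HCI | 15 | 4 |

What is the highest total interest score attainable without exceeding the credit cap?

38

Networks + Compilers + Algorithms: credit hours 3 + 3 + 9 = 15 ≤ 20, interest score 13 + 10 + 13 = 36.
Networks + Compilers + Vision + Crypto: credit hours 3 + 3 + 6 + 8 = 20 ≤ 20, interest score 13 + 10 + 5 + 10 = 38.
Best is Networks, Compilers, Vision, and Crypto with total interest score 38.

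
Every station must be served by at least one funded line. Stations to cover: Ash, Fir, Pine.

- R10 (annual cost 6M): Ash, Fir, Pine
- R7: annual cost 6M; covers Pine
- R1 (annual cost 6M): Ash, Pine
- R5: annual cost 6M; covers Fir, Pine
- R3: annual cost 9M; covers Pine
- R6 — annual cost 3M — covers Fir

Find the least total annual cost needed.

R10 alone covers Ash, Fir, Pine — every station.
Total annual cost: 6.
No cover costs less than 6.

6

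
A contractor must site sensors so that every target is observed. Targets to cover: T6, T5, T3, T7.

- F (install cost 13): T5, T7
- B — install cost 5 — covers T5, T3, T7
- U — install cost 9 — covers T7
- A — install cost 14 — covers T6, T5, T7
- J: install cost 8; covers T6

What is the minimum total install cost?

Choose B and J: together they cover T6, T5, T3, T7 — every target.
Total install cost: 5 + 8 = 13.

13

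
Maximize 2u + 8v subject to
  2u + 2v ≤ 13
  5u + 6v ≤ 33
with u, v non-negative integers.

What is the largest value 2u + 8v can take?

Relaxing integrality, the LP optimum is 44.00 at (u,v) = (0, 5.5), which is not an integer point.
(u,v)=(0,5): 2·0+2·5=10≤13, 5·0+6·5=30≤33, objective 40.
(u,v)=(1,4): 2·1+2·4=10≤13, 5·1+6·4=29≤33, objective 34.
(u,v)=(0,4): 2·0+2·4=8≤13, 5·0+6·4=24≤33, objective 32.
The best lattice point is (0,5), giving 40.

40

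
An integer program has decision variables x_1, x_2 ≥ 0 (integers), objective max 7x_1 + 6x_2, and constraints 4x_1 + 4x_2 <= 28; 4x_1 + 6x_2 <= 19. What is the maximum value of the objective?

28

(x_1,x_2)=(4,0) is feasible, giving 28.
(x_1,x_2)=(3,1) is feasible, giving 27.
No feasible integer point exceeds 28.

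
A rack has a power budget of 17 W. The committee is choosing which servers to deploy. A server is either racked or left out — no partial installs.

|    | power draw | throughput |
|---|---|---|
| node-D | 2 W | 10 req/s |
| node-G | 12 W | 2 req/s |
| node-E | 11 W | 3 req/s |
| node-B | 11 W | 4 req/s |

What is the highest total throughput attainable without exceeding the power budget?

14

node-D + node-B: power draw 2 + 11 = 13 ≤ 17, throughput 10 + 4 = 14.
node-D + node-G: power draw 2 + 12 = 14 ≤ 17, throughput 10 + 2 = 12.
node-D + node-E: power draw 2 + 11 = 13 ≤ 17, throughput 10 + 3 = 13.
Best is node-D and node-B with total throughput 14.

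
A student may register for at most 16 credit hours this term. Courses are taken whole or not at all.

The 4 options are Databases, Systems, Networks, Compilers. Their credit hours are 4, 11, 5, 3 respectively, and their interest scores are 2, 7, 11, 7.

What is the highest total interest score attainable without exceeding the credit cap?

Take Databases, Networks, and Compilers: credit hours 4 + 5 + 3 = 12 ≤ 16, interest score 2 + 11 + 7 = 20.
No other feasible combination does better.

20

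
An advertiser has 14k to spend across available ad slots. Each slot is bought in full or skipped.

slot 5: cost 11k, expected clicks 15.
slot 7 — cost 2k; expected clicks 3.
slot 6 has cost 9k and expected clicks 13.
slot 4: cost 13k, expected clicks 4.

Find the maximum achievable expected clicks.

Take slot 5 and slot 7: cost 11 + 2 = 13 ≤ 14, expected clicks 15 + 3 = 18.
No other feasible combination does better.

18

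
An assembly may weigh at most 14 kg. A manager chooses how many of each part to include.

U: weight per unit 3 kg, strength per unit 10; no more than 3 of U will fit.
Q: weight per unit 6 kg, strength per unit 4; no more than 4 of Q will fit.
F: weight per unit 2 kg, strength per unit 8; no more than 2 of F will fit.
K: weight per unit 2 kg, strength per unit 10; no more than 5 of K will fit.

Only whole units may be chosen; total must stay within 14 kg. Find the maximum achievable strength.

66

Take 2×F and 5×K: weight 14 ≤ 14, strength 2·8 + 5·10 = 66.
K has the best ratio (10/2) and is taken to its limit of 5; remaining capacity is filled optimally with the others.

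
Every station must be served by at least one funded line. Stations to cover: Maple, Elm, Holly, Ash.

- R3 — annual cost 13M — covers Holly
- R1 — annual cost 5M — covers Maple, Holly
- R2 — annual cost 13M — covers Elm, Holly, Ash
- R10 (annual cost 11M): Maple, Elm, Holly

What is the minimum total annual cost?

18

Choose R1 and R2: together they cover Maple, Elm, Holly, Ash — every station.
Total annual cost: 5 + 13 = 18.
No cover costs less than 18.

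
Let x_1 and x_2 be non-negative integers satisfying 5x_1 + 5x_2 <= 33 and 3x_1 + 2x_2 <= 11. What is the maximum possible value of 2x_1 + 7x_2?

35

Relaxing integrality, the LP optimum is 38.50 at (x_1,x_2) = (0, 5.5), which is not an integer point.
(x_1,x_2)=(0,5): 5·0+5·5=25≤33, 3·0+2·5=10≤11, objective 35.
(x_1,x_2)=(1,4): 5·1+5·4=25≤33, 3·1+2·4=11≤11, objective 30.
(x_1,x_2)=(0,4): 5·0+5·4=20≤33, 3·0+2·4=8≤11, objective 28.
No feasible integer point exceeds 35.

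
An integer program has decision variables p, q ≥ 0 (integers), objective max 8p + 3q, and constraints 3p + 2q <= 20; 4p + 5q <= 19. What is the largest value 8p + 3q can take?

32

(p,q)=(4,0): 3·4+2·0=12≤20, 4·4+5·0=16≤19, objective 32.
(p,q)=(3,1): 3·3+2·1=11≤20, 4·3+5·1=17≤19, objective 27.
(p,q)=(3,0): 3·3+2·0=9≤20, 4·3+5·0=12≤19, objective 24.
No feasible integer point exceeds 32.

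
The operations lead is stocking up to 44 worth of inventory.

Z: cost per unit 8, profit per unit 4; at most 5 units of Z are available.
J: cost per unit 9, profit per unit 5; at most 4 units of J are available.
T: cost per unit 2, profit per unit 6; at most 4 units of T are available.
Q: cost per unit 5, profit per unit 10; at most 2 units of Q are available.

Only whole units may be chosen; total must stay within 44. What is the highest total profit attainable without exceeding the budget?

58

T has the best ratio (6/2); taking only T gives at most 4×6 = 24 (stopped by the supply cap of 4).
Mixing does better — 1×Z, 2×J, 4×T, and 2×Q: cost 44 ≤ 44, profit 1·4 + 2·5 + 4·6 + 2·10 = 58.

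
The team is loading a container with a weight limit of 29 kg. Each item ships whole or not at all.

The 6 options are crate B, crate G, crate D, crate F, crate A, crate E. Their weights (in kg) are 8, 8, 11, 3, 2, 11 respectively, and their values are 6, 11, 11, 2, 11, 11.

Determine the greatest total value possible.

39

Allowing fractional choices, the relaxed optimum would be about 41.0, but items are indivisible.
crate B + crate G + crate A + crate E: weight 8 + 8 + 2 + 11 = 29 ≤ 29, value 6 + 11 + 11 + 11 = 39.
crate B + crate G + crate D + crate A: weight 8 + 8 + 11 + 2 = 29 ≤ 29, value 6 + 11 + 11 + 11 = 39.
The maximum value is 39; one optimal choice is crate B, crate G, crate D, and crate A.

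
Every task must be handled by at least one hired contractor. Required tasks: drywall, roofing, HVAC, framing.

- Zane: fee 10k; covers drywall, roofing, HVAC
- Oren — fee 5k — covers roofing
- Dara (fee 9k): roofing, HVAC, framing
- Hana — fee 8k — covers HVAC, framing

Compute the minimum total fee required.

The greedy cost-per-new-task heuristic would pick Dara and Zane for 19, but a cheaper cover exists.
Choose Zane and Hana: together they cover drywall, roofing, HVAC, framing — every task.
Total fee: 10 + 8 = 18.
No cover costs less than 18.

18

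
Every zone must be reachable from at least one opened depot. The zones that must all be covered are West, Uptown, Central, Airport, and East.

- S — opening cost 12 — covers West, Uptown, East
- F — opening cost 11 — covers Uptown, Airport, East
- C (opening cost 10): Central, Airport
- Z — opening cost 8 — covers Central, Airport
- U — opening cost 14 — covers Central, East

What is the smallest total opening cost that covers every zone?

The greedy cost-per-new-zone heuristic would pick F, Z, and S for 31, but a cheaper cover exists.
Choose S and Z: together they cover West, Uptown, Central, Airport, East — every zone.
Total opening cost: 12 + 8 = 20.
No cover costs less than 20.

20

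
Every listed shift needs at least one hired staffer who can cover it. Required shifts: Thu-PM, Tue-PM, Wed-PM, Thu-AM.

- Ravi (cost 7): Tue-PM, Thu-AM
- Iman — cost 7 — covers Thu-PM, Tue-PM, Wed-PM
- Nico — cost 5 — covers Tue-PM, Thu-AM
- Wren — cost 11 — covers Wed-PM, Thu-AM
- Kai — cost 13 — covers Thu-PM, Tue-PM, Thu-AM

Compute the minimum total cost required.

Choose Iman and Nico: together they cover Thu-PM, Tue-PM, Wed-PM, Thu-AM — every shift.
Total cost: 7 + 5 = 12.

12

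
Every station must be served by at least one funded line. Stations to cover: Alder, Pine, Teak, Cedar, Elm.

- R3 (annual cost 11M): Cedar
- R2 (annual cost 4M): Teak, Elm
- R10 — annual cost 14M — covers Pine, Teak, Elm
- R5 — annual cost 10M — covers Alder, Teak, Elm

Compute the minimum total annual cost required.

35

The greedy cost-per-new-station heuristic would pick R2, R5, R3, and R10 for 39, but a cheaper cover exists.
Choose R3, R10, and R5: together they cover Alder, Pine, Teak, Cedar, Elm — every station.
Total annual cost: 11 + 14 + 10 = 35.
No cover costs less than 35.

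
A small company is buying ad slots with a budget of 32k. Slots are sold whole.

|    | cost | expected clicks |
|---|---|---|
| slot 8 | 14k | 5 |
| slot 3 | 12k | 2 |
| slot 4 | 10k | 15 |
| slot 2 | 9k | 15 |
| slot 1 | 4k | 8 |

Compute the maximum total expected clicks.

38

Allowing fractional choices, the relaxed optimum would be about 41.2, but ad slots are indivisible.
slot 4 + slot 2: cost 10 + 9 = 19 ≤ 32, expected clicks 15 + 15 = 30.
slot 4 + slot 2 + slot 1: cost 10 + 9 + 4 = 23 ≤ 32, expected clicks 15 + 15 + 8 = 38.
slot 3 + slot 4 + slot 2: cost 12 + 10 + 9 = 31 ≤ 32, expected clicks 2 + 15 + 15 = 32.
Best is slot 4, slot 2, and slot 1 with total expected clicks 38.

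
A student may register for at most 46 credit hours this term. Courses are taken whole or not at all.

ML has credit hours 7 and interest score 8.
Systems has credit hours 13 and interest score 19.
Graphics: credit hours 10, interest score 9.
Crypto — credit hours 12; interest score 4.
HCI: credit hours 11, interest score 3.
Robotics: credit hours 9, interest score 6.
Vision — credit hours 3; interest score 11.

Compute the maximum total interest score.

53

Allowing fractional choices, the relaxed optimum would be about 54.3, but courses are indivisible.
ML + Systems + Graphics + HCI + Vision: credit hours 7 + 13 + 10 + 11 + 3 = 44 ≤ 46, interest score 8 + 19 + 9 + 3 + 11 = 50.
ML + Systems + Graphics + Robotics + Vision: credit hours 7 + 13 + 10 + 9 + 3 = 42 ≤ 46, interest score 8 + 19 + 9 + 6 + 11 = 53.
ML + Systems + Graphics + Crypto + Vision: credit hours 7 + 13 + 10 + 12 + 3 = 45 ≤ 46, interest score 8 + 19 + 9 + 4 + 11 = 51.
Best is ML, Systems, Graphics, Robotics, and Vision with total interest score 53.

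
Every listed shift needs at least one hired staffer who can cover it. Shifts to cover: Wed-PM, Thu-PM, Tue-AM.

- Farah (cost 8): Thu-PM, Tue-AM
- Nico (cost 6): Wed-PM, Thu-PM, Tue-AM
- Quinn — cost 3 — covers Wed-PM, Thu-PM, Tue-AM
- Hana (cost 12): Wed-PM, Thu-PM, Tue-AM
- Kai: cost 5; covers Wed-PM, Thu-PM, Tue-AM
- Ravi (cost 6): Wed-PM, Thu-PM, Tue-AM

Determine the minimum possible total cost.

3

This is an integer covering problem.
Quinn alone covers Wed-PM, Thu-PM, Tue-AM — every shift.
Total cost: 3.
No cover costs less than 3.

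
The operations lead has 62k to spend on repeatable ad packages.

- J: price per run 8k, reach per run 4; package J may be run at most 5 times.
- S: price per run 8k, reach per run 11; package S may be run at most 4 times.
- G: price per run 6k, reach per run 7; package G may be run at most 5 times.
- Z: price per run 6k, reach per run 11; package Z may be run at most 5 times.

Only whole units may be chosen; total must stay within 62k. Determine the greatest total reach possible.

Take 4×S and 5×Z: price 62 ≤ 62, reach 4·11 + 5·11 = 99.
Z has the best ratio (11/6) and is taken to its limit of 5; remaining capacity is filled optimally with the others.

99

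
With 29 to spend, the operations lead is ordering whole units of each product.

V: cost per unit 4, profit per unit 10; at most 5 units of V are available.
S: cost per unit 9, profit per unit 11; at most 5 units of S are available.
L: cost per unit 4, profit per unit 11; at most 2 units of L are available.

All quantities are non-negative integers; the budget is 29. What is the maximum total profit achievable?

Take 5×V and 2×L: cost 28 ≤ 29, profit 5·10 + 2·11 = 72.
L has the best ratio (11/4) and is taken to its limit of 2; remaining capacity is filled optimally with the others.

72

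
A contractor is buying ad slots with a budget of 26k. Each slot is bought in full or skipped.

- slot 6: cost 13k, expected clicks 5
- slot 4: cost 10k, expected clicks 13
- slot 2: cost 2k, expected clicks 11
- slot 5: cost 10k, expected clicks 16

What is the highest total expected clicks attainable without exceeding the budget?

slot 6 + slot 2 + slot 5: cost 13 + 2 + 10 = 25 ≤ 26, expected clicks 5 + 11 + 16 = 32.
slot 4 + slot 2 + slot 5: cost 10 + 2 + 10 = 22 ≤ 26, expected clicks 13 + 11 + 16 = 40.
slot 4 + slot 5: cost 10 + 10 = 20 ≤ 26, expected clicks 13 + 16 = 29.
Best is slot 4, slot 2, and slot 5 with total expected clicks 40.

40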